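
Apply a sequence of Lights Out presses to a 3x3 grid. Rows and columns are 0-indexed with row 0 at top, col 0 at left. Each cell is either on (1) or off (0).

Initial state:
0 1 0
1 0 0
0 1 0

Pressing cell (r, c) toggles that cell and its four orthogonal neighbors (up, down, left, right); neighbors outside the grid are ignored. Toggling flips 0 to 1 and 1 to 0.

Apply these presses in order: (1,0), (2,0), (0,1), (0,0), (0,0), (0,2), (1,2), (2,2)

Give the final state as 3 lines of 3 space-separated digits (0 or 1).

Answer: 0 1 1
1 1 1
0 1 0

Derivation:
After press 1 at (1,0):
1 1 0
0 1 0
1 1 0

After press 2 at (2,0):
1 1 0
1 1 0
0 0 0

After press 3 at (0,1):
0 0 1
1 0 0
0 0 0

After press 4 at (0,0):
1 1 1
0 0 0
0 0 0

After press 5 at (0,0):
0 0 1
1 0 0
0 0 0

After press 6 at (0,2):
0 1 0
1 0 1
0 0 0

After press 7 at (1,2):
0 1 1
1 1 0
0 0 1

After press 8 at (2,2):
0 1 1
1 1 1
0 1 0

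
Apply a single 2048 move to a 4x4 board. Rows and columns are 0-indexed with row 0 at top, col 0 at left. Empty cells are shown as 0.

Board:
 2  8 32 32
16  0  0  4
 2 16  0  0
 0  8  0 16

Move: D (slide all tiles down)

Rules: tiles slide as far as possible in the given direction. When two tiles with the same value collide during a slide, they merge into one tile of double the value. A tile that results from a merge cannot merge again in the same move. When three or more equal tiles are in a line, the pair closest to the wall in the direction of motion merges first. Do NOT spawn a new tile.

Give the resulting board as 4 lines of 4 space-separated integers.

Answer:  0  0  0  0
 2  8  0 32
16 16  0  4
 2  8 32 16

Derivation:
Slide down:
col 0: [2, 16, 2, 0] -> [0, 2, 16, 2]
col 1: [8, 0, 16, 8] -> [0, 8, 16, 8]
col 2: [32, 0, 0, 0] -> [0, 0, 0, 32]
col 3: [32, 4, 0, 16] -> [0, 32, 4, 16]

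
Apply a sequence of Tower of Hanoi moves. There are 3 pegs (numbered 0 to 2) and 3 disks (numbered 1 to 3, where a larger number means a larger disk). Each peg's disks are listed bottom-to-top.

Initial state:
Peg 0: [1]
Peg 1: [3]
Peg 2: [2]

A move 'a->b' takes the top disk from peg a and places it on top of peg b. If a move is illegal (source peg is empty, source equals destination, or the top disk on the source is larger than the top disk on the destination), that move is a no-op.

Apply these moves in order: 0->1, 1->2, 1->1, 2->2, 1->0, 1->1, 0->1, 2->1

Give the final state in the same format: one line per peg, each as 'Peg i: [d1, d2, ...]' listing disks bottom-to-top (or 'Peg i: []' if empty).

After move 1 (0->1):
Peg 0: []
Peg 1: [3, 1]
Peg 2: [2]

After move 2 (1->2):
Peg 0: []
Peg 1: [3]
Peg 2: [2, 1]

After move 3 (1->1):
Peg 0: []
Peg 1: [3]
Peg 2: [2, 1]

After move 4 (2->2):
Peg 0: []
Peg 1: [3]
Peg 2: [2, 1]

After move 5 (1->0):
Peg 0: [3]
Peg 1: []
Peg 2: [2, 1]

After move 6 (1->1):
Peg 0: [3]
Peg 1: []
Peg 2: [2, 1]

After move 7 (0->1):
Peg 0: []
Peg 1: [3]
Peg 2: [2, 1]

After move 8 (2->1):
Peg 0: []
Peg 1: [3, 1]
Peg 2: [2]

Answer: Peg 0: []
Peg 1: [3, 1]
Peg 2: [2]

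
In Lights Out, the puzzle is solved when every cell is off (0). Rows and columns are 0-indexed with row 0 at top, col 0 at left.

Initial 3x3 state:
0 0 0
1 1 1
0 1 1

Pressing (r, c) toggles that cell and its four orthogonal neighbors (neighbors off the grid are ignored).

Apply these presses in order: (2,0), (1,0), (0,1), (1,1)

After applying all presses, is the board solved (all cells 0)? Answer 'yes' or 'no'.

Answer: no

Derivation:
After press 1 at (2,0):
0 0 0
0 1 1
1 0 1

After press 2 at (1,0):
1 0 0
1 0 1
0 0 1

After press 3 at (0,1):
0 1 1
1 1 1
0 0 1

After press 4 at (1,1):
0 0 1
0 0 0
0 1 1

Lights still on: 3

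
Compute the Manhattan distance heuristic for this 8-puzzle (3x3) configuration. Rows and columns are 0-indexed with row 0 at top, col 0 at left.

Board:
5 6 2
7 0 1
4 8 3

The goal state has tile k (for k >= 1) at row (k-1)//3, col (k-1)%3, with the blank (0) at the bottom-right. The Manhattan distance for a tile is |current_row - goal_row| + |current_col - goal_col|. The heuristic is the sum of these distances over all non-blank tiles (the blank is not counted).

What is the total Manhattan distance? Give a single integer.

Tile 5: (0,0)->(1,1) = 2
Tile 6: (0,1)->(1,2) = 2
Tile 2: (0,2)->(0,1) = 1
Tile 7: (1,0)->(2,0) = 1
Tile 1: (1,2)->(0,0) = 3
Tile 4: (2,0)->(1,0) = 1
Tile 8: (2,1)->(2,1) = 0
Tile 3: (2,2)->(0,2) = 2
Sum: 2 + 2 + 1 + 1 + 3 + 1 + 0 + 2 = 12

Answer: 12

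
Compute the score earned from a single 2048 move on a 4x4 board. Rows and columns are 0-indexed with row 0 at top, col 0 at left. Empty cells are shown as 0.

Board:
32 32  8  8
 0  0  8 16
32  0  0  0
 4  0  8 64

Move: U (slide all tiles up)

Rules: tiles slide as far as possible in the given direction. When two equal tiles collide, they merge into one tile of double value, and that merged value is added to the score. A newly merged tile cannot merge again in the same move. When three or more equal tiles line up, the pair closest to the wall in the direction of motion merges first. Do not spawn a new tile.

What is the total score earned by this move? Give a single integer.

Answer: 80

Derivation:
Slide up:
col 0: [32, 0, 32, 4] -> [64, 4, 0, 0]  score +64 (running 64)
col 1: [32, 0, 0, 0] -> [32, 0, 0, 0]  score +0 (running 64)
col 2: [8, 8, 0, 8] -> [16, 8, 0, 0]  score +16 (running 80)
col 3: [8, 16, 0, 64] -> [8, 16, 64, 0]  score +0 (running 80)
Board after move:
64 32 16  8
 4  0  8 16
 0  0  0 64
 0  0  0  0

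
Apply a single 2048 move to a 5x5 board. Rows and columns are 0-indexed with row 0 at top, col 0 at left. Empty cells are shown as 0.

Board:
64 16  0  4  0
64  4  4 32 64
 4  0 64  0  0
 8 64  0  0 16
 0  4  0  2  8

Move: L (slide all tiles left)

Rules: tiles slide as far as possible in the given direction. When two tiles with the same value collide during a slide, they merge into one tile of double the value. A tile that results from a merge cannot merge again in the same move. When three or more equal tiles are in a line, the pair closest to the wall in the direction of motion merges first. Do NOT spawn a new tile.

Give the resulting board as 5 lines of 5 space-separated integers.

Answer: 64 16  4  0  0
64  8 32 64  0
 4 64  0  0  0
 8 64 16  0  0
 4  2  8  0  0

Derivation:
Slide left:
row 0: [64, 16, 0, 4, 0] -> [64, 16, 4, 0, 0]
row 1: [64, 4, 4, 32, 64] -> [64, 8, 32, 64, 0]
row 2: [4, 0, 64, 0, 0] -> [4, 64, 0, 0, 0]
row 3: [8, 64, 0, 0, 16] -> [8, 64, 16, 0, 0]
row 4: [0, 4, 0, 2, 8] -> [4, 2, 8, 0, 0]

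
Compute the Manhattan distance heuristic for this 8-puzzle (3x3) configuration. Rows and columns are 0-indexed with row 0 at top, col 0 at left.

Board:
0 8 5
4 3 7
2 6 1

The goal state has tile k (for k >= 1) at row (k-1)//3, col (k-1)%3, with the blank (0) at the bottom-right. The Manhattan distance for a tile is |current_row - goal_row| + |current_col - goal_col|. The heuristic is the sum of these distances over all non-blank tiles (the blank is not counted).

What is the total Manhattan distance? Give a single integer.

Answer: 18

Derivation:
Tile 8: at (0,1), goal (2,1), distance |0-2|+|1-1| = 2
Tile 5: at (0,2), goal (1,1), distance |0-1|+|2-1| = 2
Tile 4: at (1,0), goal (1,0), distance |1-1|+|0-0| = 0
Tile 3: at (1,1), goal (0,2), distance |1-0|+|1-2| = 2
Tile 7: at (1,2), goal (2,0), distance |1-2|+|2-0| = 3
Tile 2: at (2,0), goal (0,1), distance |2-0|+|0-1| = 3
Tile 6: at (2,1), goal (1,2), distance |2-1|+|1-2| = 2
Tile 1: at (2,2), goal (0,0), distance |2-0|+|2-0| = 4
Sum: 2 + 2 + 0 + 2 + 3 + 3 + 2 + 4 = 18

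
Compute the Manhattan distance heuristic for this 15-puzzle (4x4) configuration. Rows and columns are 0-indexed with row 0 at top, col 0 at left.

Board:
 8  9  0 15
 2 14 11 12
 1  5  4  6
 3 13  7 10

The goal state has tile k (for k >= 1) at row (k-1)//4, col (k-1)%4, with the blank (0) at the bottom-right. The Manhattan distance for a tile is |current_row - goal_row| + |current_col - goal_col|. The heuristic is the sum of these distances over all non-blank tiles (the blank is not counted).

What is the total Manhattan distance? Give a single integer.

Tile 8: (0,0)->(1,3) = 4
Tile 9: (0,1)->(2,0) = 3
Tile 15: (0,3)->(3,2) = 4
Tile 2: (1,0)->(0,1) = 2
Tile 14: (1,1)->(3,1) = 2
Tile 11: (1,2)->(2,2) = 1
Tile 12: (1,3)->(2,3) = 1
Tile 1: (2,0)->(0,0) = 2
Tile 5: (2,1)->(1,0) = 2
Tile 4: (2,2)->(0,3) = 3
Tile 6: (2,3)->(1,1) = 3
Tile 3: (3,0)->(0,2) = 5
Tile 13: (3,1)->(3,0) = 1
Tile 7: (3,2)->(1,2) = 2
Tile 10: (3,3)->(2,1) = 3
Sum: 4 + 3 + 4 + 2 + 2 + 1 + 1 + 2 + 2 + 3 + 3 + 5 + 1 + 2 + 3 = 38

Answer: 38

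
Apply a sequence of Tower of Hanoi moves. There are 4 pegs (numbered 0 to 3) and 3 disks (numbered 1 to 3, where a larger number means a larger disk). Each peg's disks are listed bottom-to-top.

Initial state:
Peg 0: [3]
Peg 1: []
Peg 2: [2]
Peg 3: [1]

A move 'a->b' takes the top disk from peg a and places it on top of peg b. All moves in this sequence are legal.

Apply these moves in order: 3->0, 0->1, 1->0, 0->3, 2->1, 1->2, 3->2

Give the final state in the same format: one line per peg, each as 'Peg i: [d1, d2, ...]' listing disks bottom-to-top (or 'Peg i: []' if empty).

After move 1 (3->0):
Peg 0: [3, 1]
Peg 1: []
Peg 2: [2]
Peg 3: []

After move 2 (0->1):
Peg 0: [3]
Peg 1: [1]
Peg 2: [2]
Peg 3: []

After move 3 (1->0):
Peg 0: [3, 1]
Peg 1: []
Peg 2: [2]
Peg 3: []

After move 4 (0->3):
Peg 0: [3]
Peg 1: []
Peg 2: [2]
Peg 3: [1]

After move 5 (2->1):
Peg 0: [3]
Peg 1: [2]
Peg 2: []
Peg 3: [1]

After move 6 (1->2):
Peg 0: [3]
Peg 1: []
Peg 2: [2]
Peg 3: [1]

After move 7 (3->2):
Peg 0: [3]
Peg 1: []
Peg 2: [2, 1]
Peg 3: []

Answer: Peg 0: [3]
Peg 1: []
Peg 2: [2, 1]
Peg 3: []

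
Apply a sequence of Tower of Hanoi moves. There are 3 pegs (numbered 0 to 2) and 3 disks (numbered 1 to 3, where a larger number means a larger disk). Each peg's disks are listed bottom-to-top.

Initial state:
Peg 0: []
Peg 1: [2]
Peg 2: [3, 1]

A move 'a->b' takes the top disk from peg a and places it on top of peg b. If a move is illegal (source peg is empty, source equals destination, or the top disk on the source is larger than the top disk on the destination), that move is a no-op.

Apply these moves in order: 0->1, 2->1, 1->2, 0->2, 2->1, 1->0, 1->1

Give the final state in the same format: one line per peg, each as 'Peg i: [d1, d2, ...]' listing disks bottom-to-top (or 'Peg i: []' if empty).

Answer: Peg 0: [1]
Peg 1: [2]
Peg 2: [3]

Derivation:
After move 1 (0->1):
Peg 0: []
Peg 1: [2]
Peg 2: [3, 1]

After move 2 (2->1):
Peg 0: []
Peg 1: [2, 1]
Peg 2: [3]

After move 3 (1->2):
Peg 0: []
Peg 1: [2]
Peg 2: [3, 1]

After move 4 (0->2):
Peg 0: []
Peg 1: [2]
Peg 2: [3, 1]

After move 5 (2->1):
Peg 0: []
Peg 1: [2, 1]
Peg 2: [3]

After move 6 (1->0):
Peg 0: [1]
Peg 1: [2]
Peg 2: [3]

After move 7 (1->1):
Peg 0: [1]
Peg 1: [2]
Peg 2: [3]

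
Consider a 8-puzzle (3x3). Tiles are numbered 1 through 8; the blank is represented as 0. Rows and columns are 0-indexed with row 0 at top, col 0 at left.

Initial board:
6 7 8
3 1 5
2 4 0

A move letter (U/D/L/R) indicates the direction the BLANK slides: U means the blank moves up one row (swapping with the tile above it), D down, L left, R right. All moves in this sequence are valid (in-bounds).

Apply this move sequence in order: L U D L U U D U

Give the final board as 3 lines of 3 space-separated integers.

Answer: 0 7 8
6 1 5
3 2 4

Derivation:
After move 1 (L):
6 7 8
3 1 5
2 0 4

After move 2 (U):
6 7 8
3 0 5
2 1 4

After move 3 (D):
6 7 8
3 1 5
2 0 4

After move 4 (L):
6 7 8
3 1 5
0 2 4

After move 5 (U):
6 7 8
0 1 5
3 2 4

After move 6 (U):
0 7 8
6 1 5
3 2 4

After move 7 (D):
6 7 8
0 1 5
3 2 4

After move 8 (U):
0 7 8
6 1 5
3 2 4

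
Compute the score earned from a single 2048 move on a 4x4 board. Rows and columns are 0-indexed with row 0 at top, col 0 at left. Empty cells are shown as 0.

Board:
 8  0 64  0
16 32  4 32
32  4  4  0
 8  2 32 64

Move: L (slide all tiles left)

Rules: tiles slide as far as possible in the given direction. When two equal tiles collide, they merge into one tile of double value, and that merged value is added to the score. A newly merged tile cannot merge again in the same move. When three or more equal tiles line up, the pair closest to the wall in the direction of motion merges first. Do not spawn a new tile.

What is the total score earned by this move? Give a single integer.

Slide left:
row 0: [8, 0, 64, 0] -> [8, 64, 0, 0]  score +0 (running 0)
row 1: [16, 32, 4, 32] -> [16, 32, 4, 32]  score +0 (running 0)
row 2: [32, 4, 4, 0] -> [32, 8, 0, 0]  score +8 (running 8)
row 3: [8, 2, 32, 64] -> [8, 2, 32, 64]  score +0 (running 8)
Board after move:
 8 64  0  0
16 32  4 32
32  8  0  0
 8  2 32 64

Answer: 8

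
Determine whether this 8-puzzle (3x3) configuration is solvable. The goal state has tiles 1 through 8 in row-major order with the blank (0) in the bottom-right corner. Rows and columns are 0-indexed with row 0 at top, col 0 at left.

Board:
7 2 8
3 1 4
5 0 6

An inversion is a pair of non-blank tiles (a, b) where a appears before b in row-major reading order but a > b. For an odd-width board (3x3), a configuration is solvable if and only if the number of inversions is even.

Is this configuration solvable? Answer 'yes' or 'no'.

Answer: no

Derivation:
Inversions (pairs i<j in row-major order where tile[i] > tile[j] > 0): 13
13 is odd, so the puzzle is not solvable.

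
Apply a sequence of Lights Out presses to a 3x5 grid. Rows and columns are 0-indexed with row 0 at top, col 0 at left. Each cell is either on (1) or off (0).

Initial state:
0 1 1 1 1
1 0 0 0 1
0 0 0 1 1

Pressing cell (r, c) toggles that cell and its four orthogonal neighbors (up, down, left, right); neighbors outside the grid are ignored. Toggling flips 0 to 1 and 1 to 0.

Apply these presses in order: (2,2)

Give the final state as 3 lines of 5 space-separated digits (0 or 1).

Answer: 0 1 1 1 1
1 0 1 0 1
0 1 1 0 1

Derivation:
After press 1 at (2,2):
0 1 1 1 1
1 0 1 0 1
0 1 1 0 1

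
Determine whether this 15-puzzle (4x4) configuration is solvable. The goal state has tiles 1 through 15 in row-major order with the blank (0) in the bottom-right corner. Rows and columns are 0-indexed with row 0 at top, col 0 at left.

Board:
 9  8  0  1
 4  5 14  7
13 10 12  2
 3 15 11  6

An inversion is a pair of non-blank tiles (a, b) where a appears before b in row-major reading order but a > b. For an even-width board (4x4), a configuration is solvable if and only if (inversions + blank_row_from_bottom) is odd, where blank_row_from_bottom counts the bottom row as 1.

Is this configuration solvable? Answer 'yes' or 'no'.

Inversions: 46
Blank is in row 0 (0-indexed from top), which is row 4 counting from the bottom (bottom = 1).
46 + 4 = 50, which is even, so the puzzle is not solvable.

Answer: no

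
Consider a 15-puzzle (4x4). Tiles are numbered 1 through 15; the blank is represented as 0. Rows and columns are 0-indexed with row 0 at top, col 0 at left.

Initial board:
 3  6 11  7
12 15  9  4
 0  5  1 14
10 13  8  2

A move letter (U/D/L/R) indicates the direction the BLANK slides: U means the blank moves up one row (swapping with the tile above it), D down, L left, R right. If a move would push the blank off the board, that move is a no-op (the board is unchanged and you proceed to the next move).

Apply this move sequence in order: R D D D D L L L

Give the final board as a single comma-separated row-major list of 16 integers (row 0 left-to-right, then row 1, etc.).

Answer: 3, 6, 11, 7, 12, 15, 9, 4, 5, 13, 1, 14, 0, 10, 8, 2

Derivation:
After move 1 (R):
 3  6 11  7
12 15  9  4
 5  0  1 14
10 13  8  2

After move 2 (D):
 3  6 11  7
12 15  9  4
 5 13  1 14
10  0  8  2

After move 3 (D):
 3  6 11  7
12 15  9  4
 5 13  1 14
10  0  8  2

After move 4 (D):
 3  6 11  7
12 15  9  4
 5 13  1 14
10  0  8  2

After move 5 (D):
 3  6 11  7
12 15  9  4
 5 13  1 14
10  0  8  2

After move 6 (L):
 3  6 11  7
12 15  9  4
 5 13  1 14
 0 10  8  2

After move 7 (L):
 3  6 11  7
12 15  9  4
 5 13  1 14
 0 10  8  2

After move 8 (L):
 3  6 11  7
12 15  9  4
 5 13  1 14
 0 10  8  2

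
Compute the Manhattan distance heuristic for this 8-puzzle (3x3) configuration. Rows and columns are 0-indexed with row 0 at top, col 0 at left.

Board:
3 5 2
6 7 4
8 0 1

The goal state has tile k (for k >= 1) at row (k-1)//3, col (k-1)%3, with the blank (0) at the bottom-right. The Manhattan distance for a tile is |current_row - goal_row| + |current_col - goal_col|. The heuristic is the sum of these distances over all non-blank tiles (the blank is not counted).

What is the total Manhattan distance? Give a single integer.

Tile 3: (0,0)->(0,2) = 2
Tile 5: (0,1)->(1,1) = 1
Tile 2: (0,2)->(0,1) = 1
Tile 6: (1,0)->(1,2) = 2
Tile 7: (1,1)->(2,0) = 2
Tile 4: (1,2)->(1,0) = 2
Tile 8: (2,0)->(2,1) = 1
Tile 1: (2,2)->(0,0) = 4
Sum: 2 + 1 + 1 + 2 + 2 + 2 + 1 + 4 = 15

Answer: 15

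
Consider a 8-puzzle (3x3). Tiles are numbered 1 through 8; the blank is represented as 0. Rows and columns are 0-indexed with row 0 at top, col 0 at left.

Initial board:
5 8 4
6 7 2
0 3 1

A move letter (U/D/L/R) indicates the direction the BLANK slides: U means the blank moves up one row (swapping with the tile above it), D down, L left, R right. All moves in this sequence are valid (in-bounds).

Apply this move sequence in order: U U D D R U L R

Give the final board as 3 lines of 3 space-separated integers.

Answer: 5 8 4
6 0 2
3 7 1

Derivation:
After move 1 (U):
5 8 4
0 7 2
6 3 1

After move 2 (U):
0 8 4
5 7 2
6 3 1

After move 3 (D):
5 8 4
0 7 2
6 3 1

After move 4 (D):
5 8 4
6 7 2
0 3 1

After move 5 (R):
5 8 4
6 7 2
3 0 1

After move 6 (U):
5 8 4
6 0 2
3 7 1

After move 7 (L):
5 8 4
0 6 2
3 7 1

After move 8 (R):
5 8 4
6 0 2
3 7 1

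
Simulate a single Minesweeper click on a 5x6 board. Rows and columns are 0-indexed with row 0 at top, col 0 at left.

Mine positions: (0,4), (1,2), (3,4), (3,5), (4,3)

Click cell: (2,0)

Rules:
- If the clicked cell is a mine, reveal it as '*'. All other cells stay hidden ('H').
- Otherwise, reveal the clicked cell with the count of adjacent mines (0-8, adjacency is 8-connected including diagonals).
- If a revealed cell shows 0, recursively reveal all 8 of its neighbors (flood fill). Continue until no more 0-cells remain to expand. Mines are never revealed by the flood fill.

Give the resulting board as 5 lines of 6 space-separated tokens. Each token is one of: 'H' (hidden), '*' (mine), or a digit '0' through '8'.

0 1 H H H H
0 1 H H H H
0 1 1 H H H
0 0 1 H H H
0 0 1 H H H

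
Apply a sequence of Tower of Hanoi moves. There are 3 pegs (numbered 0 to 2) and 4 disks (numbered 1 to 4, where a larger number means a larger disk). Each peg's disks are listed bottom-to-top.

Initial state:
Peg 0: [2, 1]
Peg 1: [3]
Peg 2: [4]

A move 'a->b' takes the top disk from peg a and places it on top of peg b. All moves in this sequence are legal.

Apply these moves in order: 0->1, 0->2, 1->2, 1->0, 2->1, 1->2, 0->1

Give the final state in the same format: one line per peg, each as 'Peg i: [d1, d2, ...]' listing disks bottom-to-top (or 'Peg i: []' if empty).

Answer: Peg 0: []
Peg 1: [3]
Peg 2: [4, 2, 1]

Derivation:
After move 1 (0->1):
Peg 0: [2]
Peg 1: [3, 1]
Peg 2: [4]

After move 2 (0->2):
Peg 0: []
Peg 1: [3, 1]
Peg 2: [4, 2]

After move 3 (1->2):
Peg 0: []
Peg 1: [3]
Peg 2: [4, 2, 1]

After move 4 (1->0):
Peg 0: [3]
Peg 1: []
Peg 2: [4, 2, 1]

After move 5 (2->1):
Peg 0: [3]
Peg 1: [1]
Peg 2: [4, 2]

After move 6 (1->2):
Peg 0: [3]
Peg 1: []
Peg 2: [4, 2, 1]

After move 7 (0->1):
Peg 0: []
Peg 1: [3]
Peg 2: [4, 2, 1]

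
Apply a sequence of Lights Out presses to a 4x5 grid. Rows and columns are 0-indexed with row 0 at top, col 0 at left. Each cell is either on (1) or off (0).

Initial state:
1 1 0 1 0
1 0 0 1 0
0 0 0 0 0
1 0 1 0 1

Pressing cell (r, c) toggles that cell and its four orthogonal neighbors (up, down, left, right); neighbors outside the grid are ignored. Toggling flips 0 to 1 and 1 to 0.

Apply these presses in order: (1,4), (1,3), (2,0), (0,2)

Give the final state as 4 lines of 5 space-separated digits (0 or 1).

After press 1 at (1,4):
1 1 0 1 1
1 0 0 0 1
0 0 0 0 1
1 0 1 0 1

After press 2 at (1,3):
1 1 0 0 1
1 0 1 1 0
0 0 0 1 1
1 0 1 0 1

After press 3 at (2,0):
1 1 0 0 1
0 0 1 1 0
1 1 0 1 1
0 0 1 0 1

After press 4 at (0,2):
1 0 1 1 1
0 0 0 1 0
1 1 0 1 1
0 0 1 0 1

Answer: 1 0 1 1 1
0 0 0 1 0
1 1 0 1 1
0 0 1 0 1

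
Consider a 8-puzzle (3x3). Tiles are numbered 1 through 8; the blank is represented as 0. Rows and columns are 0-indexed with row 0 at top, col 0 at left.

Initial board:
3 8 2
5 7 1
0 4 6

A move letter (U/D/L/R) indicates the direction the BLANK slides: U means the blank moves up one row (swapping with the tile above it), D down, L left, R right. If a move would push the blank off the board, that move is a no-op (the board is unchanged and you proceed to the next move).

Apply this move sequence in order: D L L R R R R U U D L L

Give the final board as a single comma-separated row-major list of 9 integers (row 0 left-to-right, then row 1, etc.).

Answer: 3, 8, 2, 0, 5, 7, 4, 6, 1

Derivation:
After move 1 (D):
3 8 2
5 7 1
0 4 6

After move 2 (L):
3 8 2
5 7 1
0 4 6

After move 3 (L):
3 8 2
5 7 1
0 4 6

After move 4 (R):
3 8 2
5 7 1
4 0 6

After move 5 (R):
3 8 2
5 7 1
4 6 0

After move 6 (R):
3 8 2
5 7 1
4 6 0

After move 7 (R):
3 8 2
5 7 1
4 6 0

After move 8 (U):
3 8 2
5 7 0
4 6 1

After move 9 (U):
3 8 0
5 7 2
4 6 1

After move 10 (D):
3 8 2
5 7 0
4 6 1

After move 11 (L):
3 8 2
5 0 7
4 6 1

After move 12 (L):
3 8 2
0 5 7
4 6 1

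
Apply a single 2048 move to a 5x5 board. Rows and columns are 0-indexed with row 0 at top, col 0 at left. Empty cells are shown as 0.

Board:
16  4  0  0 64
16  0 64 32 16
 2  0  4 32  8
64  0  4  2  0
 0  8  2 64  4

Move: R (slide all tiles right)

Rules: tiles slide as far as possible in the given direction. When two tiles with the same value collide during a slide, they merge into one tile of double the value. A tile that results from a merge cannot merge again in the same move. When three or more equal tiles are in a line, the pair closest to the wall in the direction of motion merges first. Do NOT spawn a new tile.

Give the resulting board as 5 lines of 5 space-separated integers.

Slide right:
row 0: [16, 4, 0, 0, 64] -> [0, 0, 16, 4, 64]
row 1: [16, 0, 64, 32, 16] -> [0, 16, 64, 32, 16]
row 2: [2, 0, 4, 32, 8] -> [0, 2, 4, 32, 8]
row 3: [64, 0, 4, 2, 0] -> [0, 0, 64, 4, 2]
row 4: [0, 8, 2, 64, 4] -> [0, 8, 2, 64, 4]

Answer:  0  0 16  4 64
 0 16 64 32 16
 0  2  4 32  8
 0  0 64  4  2
 0  8  2 64  4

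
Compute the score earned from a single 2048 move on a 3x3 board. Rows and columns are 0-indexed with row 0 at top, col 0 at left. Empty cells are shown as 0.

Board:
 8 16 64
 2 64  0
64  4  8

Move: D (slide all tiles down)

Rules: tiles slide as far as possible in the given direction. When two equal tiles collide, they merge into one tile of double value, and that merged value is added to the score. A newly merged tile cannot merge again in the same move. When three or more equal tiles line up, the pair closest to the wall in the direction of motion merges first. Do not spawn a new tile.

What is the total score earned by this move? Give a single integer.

Slide down:
col 0: [8, 2, 64] -> [8, 2, 64]  score +0 (running 0)
col 1: [16, 64, 4] -> [16, 64, 4]  score +0 (running 0)
col 2: [64, 0, 8] -> [0, 64, 8]  score +0 (running 0)
Board after move:
 8 16  0
 2 64 64
64  4  8

Answer: 0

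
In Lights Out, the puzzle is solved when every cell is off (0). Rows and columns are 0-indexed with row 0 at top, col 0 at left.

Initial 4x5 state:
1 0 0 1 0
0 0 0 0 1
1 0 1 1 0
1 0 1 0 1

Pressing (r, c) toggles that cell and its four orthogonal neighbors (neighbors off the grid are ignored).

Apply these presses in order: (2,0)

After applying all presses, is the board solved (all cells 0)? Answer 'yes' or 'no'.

Answer: no

Derivation:
After press 1 at (2,0):
1 0 0 1 0
1 0 0 0 1
0 1 1 1 0
0 0 1 0 1

Lights still on: 9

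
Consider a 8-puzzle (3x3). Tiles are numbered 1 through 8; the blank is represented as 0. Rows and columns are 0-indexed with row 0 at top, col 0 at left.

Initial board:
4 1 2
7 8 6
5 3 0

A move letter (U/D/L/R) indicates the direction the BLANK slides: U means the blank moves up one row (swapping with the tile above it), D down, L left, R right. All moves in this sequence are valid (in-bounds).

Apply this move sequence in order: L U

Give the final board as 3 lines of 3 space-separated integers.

After move 1 (L):
4 1 2
7 8 6
5 0 3

After move 2 (U):
4 1 2
7 0 6
5 8 3

Answer: 4 1 2
7 0 6
5 8 3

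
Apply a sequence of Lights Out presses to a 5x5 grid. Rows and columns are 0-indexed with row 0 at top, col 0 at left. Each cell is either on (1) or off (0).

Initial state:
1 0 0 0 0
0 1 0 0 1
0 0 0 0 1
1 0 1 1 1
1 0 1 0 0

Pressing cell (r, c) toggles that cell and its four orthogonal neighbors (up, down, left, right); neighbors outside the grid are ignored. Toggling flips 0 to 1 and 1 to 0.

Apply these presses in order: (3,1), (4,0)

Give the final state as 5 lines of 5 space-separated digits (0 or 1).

After press 1 at (3,1):
1 0 0 0 0
0 1 0 0 1
0 1 0 0 1
0 1 0 1 1
1 1 1 0 0

After press 2 at (4,0):
1 0 0 0 0
0 1 0 0 1
0 1 0 0 1
1 1 0 1 1
0 0 1 0 0

Answer: 1 0 0 0 0
0 1 0 0 1
0 1 0 0 1
1 1 0 1 1
0 0 1 0 0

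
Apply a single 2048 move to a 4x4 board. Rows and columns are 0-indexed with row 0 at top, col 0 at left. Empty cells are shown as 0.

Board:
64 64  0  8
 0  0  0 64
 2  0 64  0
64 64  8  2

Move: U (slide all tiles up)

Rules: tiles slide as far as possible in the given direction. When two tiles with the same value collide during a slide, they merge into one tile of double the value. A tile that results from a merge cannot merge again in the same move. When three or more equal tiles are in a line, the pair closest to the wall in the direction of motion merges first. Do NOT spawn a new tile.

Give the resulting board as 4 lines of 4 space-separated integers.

Slide up:
col 0: [64, 0, 2, 64] -> [64, 2, 64, 0]
col 1: [64, 0, 0, 64] -> [128, 0, 0, 0]
col 2: [0, 0, 64, 8] -> [64, 8, 0, 0]
col 3: [8, 64, 0, 2] -> [8, 64, 2, 0]

Answer:  64 128  64   8
  2   0   8  64
 64   0   0   2
  0   0   0   0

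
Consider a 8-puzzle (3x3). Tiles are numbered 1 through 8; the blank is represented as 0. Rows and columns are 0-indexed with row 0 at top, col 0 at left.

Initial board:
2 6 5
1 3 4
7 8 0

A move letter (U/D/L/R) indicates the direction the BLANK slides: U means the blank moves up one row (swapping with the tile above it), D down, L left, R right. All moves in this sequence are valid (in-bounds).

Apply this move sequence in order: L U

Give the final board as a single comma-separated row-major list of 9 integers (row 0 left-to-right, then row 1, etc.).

After move 1 (L):
2 6 5
1 3 4
7 0 8

After move 2 (U):
2 6 5
1 0 4
7 3 8

Answer: 2, 6, 5, 1, 0, 4, 7, 3, 8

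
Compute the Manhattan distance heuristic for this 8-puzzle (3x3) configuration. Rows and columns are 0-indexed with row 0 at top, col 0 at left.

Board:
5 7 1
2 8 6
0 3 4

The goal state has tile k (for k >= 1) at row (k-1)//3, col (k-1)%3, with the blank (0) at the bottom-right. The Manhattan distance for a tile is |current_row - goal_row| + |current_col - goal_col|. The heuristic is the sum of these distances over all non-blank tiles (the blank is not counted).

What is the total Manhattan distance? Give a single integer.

Tile 5: at (0,0), goal (1,1), distance |0-1|+|0-1| = 2
Tile 7: at (0,1), goal (2,0), distance |0-2|+|1-0| = 3
Tile 1: at (0,2), goal (0,0), distance |0-0|+|2-0| = 2
Tile 2: at (1,0), goal (0,1), distance |1-0|+|0-1| = 2
Tile 8: at (1,1), goal (2,1), distance |1-2|+|1-1| = 1
Tile 6: at (1,2), goal (1,2), distance |1-1|+|2-2| = 0
Tile 3: at (2,1), goal (0,2), distance |2-0|+|1-2| = 3
Tile 4: at (2,2), goal (1,0), distance |2-1|+|2-0| = 3
Sum: 2 + 3 + 2 + 2 + 1 + 0 + 3 + 3 = 16

Answer: 16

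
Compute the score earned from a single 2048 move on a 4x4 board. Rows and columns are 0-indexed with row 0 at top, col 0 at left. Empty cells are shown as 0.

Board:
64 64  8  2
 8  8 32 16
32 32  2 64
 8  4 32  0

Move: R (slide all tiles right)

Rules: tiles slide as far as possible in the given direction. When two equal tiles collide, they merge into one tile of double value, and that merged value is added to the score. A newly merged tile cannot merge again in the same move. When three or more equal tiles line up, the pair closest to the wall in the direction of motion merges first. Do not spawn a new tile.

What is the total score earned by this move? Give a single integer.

Answer: 208

Derivation:
Slide right:
row 0: [64, 64, 8, 2] -> [0, 128, 8, 2]  score +128 (running 128)
row 1: [8, 8, 32, 16] -> [0, 16, 32, 16]  score +16 (running 144)
row 2: [32, 32, 2, 64] -> [0, 64, 2, 64]  score +64 (running 208)
row 3: [8, 4, 32, 0] -> [0, 8, 4, 32]  score +0 (running 208)
Board after move:
  0 128   8   2
  0  16  32  16
  0  64   2  64
  0   8   4  32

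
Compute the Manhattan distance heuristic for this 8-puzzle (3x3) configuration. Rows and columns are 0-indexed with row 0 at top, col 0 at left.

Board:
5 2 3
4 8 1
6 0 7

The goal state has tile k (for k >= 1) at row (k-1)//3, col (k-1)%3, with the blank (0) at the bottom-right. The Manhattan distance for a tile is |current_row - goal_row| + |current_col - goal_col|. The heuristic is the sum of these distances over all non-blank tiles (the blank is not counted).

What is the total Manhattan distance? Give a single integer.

Answer: 11

Derivation:
Tile 5: at (0,0), goal (1,1), distance |0-1|+|0-1| = 2
Tile 2: at (0,1), goal (0,1), distance |0-0|+|1-1| = 0
Tile 3: at (0,2), goal (0,2), distance |0-0|+|2-2| = 0
Tile 4: at (1,0), goal (1,0), distance |1-1|+|0-0| = 0
Tile 8: at (1,1), goal (2,1), distance |1-2|+|1-1| = 1
Tile 1: at (1,2), goal (0,0), distance |1-0|+|2-0| = 3
Tile 6: at (2,0), goal (1,2), distance |2-1|+|0-2| = 3
Tile 7: at (2,2), goal (2,0), distance |2-2|+|2-0| = 2
Sum: 2 + 0 + 0 + 0 + 1 + 3 + 3 + 2 = 11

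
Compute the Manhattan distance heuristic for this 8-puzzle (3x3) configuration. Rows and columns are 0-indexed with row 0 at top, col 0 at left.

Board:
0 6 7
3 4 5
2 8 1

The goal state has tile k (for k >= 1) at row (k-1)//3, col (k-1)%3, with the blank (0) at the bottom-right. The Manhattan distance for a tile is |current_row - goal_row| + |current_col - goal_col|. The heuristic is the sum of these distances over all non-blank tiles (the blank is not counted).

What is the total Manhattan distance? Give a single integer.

Tile 6: at (0,1), goal (1,2), distance |0-1|+|1-2| = 2
Tile 7: at (0,2), goal (2,0), distance |0-2|+|2-0| = 4
Tile 3: at (1,0), goal (0,2), distance |1-0|+|0-2| = 3
Tile 4: at (1,1), goal (1,0), distance |1-1|+|1-0| = 1
Tile 5: at (1,2), goal (1,1), distance |1-1|+|2-1| = 1
Tile 2: at (2,0), goal (0,1), distance |2-0|+|0-1| = 3
Tile 8: at (2,1), goal (2,1), distance |2-2|+|1-1| = 0
Tile 1: at (2,2), goal (0,0), distance |2-0|+|2-0| = 4
Sum: 2 + 4 + 3 + 1 + 1 + 3 + 0 + 4 = 18

Answer: 18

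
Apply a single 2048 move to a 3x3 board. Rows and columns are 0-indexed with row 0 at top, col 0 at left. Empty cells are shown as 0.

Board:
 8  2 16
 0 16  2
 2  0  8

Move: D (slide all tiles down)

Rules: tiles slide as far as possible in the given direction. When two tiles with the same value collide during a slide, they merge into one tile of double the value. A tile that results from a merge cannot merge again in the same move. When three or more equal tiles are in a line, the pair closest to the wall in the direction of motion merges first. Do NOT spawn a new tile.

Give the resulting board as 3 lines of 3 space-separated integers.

Slide down:
col 0: [8, 0, 2] -> [0, 8, 2]
col 1: [2, 16, 0] -> [0, 2, 16]
col 2: [16, 2, 8] -> [16, 2, 8]

Answer:  0  0 16
 8  2  2
 2 16  8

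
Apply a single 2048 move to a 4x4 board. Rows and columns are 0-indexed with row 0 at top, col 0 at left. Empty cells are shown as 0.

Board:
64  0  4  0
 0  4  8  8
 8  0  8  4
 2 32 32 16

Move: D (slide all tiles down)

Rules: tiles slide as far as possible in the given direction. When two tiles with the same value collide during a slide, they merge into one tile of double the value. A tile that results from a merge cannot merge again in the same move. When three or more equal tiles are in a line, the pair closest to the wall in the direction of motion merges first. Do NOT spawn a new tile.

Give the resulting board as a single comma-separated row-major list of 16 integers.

Slide down:
col 0: [64, 0, 8, 2] -> [0, 64, 8, 2]
col 1: [0, 4, 0, 32] -> [0, 0, 4, 32]
col 2: [4, 8, 8, 32] -> [0, 4, 16, 32]
col 3: [0, 8, 4, 16] -> [0, 8, 4, 16]

Answer: 0, 0, 0, 0, 64, 0, 4, 8, 8, 4, 16, 4, 2, 32, 32, 16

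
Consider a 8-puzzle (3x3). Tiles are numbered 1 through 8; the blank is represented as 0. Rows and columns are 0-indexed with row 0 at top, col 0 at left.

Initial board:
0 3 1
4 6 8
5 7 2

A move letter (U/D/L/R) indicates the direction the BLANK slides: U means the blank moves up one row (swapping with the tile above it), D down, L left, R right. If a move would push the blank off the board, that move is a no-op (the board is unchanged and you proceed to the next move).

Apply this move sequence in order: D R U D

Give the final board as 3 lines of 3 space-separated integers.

After move 1 (D):
4 3 1
0 6 8
5 7 2

After move 2 (R):
4 3 1
6 0 8
5 7 2

After move 3 (U):
4 0 1
6 3 8
5 7 2

After move 4 (D):
4 3 1
6 0 8
5 7 2

Answer: 4 3 1
6 0 8
5 7 2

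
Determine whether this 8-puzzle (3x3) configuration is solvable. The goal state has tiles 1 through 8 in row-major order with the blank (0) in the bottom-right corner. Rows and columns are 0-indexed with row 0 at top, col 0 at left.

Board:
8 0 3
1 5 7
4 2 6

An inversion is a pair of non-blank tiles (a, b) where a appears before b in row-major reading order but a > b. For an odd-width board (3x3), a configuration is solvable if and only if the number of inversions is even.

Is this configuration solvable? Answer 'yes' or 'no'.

Answer: no

Derivation:
Inversions (pairs i<j in row-major order where tile[i] > tile[j] > 0): 15
15 is odd, so the puzzle is not solvable.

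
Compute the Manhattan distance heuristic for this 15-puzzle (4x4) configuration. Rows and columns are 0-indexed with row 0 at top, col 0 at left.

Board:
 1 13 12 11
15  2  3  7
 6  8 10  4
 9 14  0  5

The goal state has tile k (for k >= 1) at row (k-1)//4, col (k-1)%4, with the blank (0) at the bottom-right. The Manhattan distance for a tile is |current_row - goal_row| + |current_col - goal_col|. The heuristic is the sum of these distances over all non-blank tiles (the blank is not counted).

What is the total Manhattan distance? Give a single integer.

Tile 1: at (0,0), goal (0,0), distance |0-0|+|0-0| = 0
Tile 13: at (0,1), goal (3,0), distance |0-3|+|1-0| = 4
Tile 12: at (0,2), goal (2,3), distance |0-2|+|2-3| = 3
Tile 11: at (0,3), goal (2,2), distance |0-2|+|3-2| = 3
Tile 15: at (1,0), goal (3,2), distance |1-3|+|0-2| = 4
Tile 2: at (1,1), goal (0,1), distance |1-0|+|1-1| = 1
Tile 3: at (1,2), goal (0,2), distance |1-0|+|2-2| = 1
Tile 7: at (1,3), goal (1,2), distance |1-1|+|3-2| = 1
Tile 6: at (2,0), goal (1,1), distance |2-1|+|0-1| = 2
Tile 8: at (2,1), goal (1,3), distance |2-1|+|1-3| = 3
Tile 10: at (2,2), goal (2,1), distance |2-2|+|2-1| = 1
Tile 4: at (2,3), goal (0,3), distance |2-0|+|3-3| = 2
Tile 9: at (3,0), goal (2,0), distance |3-2|+|0-0| = 1
Tile 14: at (3,1), goal (3,1), distance |3-3|+|1-1| = 0
Tile 5: at (3,3), goal (1,0), distance |3-1|+|3-0| = 5
Sum: 0 + 4 + 3 + 3 + 4 + 1 + 1 + 1 + 2 + 3 + 1 + 2 + 1 + 0 + 5 = 31

Answer: 31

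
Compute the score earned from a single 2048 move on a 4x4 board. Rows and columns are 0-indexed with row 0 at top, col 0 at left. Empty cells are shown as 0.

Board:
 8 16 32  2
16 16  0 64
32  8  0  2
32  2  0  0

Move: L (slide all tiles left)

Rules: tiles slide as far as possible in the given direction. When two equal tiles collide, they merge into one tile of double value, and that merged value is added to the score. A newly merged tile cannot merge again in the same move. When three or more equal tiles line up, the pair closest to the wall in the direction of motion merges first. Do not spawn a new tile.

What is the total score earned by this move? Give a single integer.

Answer: 32

Derivation:
Slide left:
row 0: [8, 16, 32, 2] -> [8, 16, 32, 2]  score +0 (running 0)
row 1: [16, 16, 0, 64] -> [32, 64, 0, 0]  score +32 (running 32)
row 2: [32, 8, 0, 2] -> [32, 8, 2, 0]  score +0 (running 32)
row 3: [32, 2, 0, 0] -> [32, 2, 0, 0]  score +0 (running 32)
Board after move:
 8 16 32  2
32 64  0  0
32  8  2  0
32  2  0  0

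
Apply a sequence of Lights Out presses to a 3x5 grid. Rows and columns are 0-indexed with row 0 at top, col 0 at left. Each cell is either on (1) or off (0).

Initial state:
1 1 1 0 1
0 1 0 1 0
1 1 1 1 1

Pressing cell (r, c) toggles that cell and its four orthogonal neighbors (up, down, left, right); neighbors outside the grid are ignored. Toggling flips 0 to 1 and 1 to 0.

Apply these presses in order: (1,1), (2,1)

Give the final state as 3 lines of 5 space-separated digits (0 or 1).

After press 1 at (1,1):
1 0 1 0 1
1 0 1 1 0
1 0 1 1 1

After press 2 at (2,1):
1 0 1 0 1
1 1 1 1 0
0 1 0 1 1

Answer: 1 0 1 0 1
1 1 1 1 0
0 1 0 1 1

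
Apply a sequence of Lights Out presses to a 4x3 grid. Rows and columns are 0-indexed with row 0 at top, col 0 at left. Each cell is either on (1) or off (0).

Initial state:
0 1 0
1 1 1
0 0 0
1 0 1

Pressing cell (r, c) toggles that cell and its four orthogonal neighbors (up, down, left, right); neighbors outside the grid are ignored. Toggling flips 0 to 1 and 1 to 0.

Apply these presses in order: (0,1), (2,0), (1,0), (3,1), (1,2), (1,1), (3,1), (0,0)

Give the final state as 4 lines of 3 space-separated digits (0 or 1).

Answer: 1 0 0
1 1 1
0 0 1
0 0 1

Derivation:
After press 1 at (0,1):
1 0 1
1 0 1
0 0 0
1 0 1

After press 2 at (2,0):
1 0 1
0 0 1
1 1 0
0 0 1

After press 3 at (1,0):
0 0 1
1 1 1
0 1 0
0 0 1

After press 4 at (3,1):
0 0 1
1 1 1
0 0 0
1 1 0

After press 5 at (1,2):
0 0 0
1 0 0
0 0 1
1 1 0

After press 6 at (1,1):
0 1 0
0 1 1
0 1 1
1 1 0

After press 7 at (3,1):
0 1 0
0 1 1
0 0 1
0 0 1

After press 8 at (0,0):
1 0 0
1 1 1
0 0 1
0 0 1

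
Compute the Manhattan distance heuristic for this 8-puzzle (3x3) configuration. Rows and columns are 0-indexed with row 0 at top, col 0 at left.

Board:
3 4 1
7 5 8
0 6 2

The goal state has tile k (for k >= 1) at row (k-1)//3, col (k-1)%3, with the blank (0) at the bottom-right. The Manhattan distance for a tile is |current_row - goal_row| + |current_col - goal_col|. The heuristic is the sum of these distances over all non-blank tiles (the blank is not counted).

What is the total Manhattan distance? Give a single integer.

Answer: 14

Derivation:
Tile 3: (0,0)->(0,2) = 2
Tile 4: (0,1)->(1,0) = 2
Tile 1: (0,2)->(0,0) = 2
Tile 7: (1,0)->(2,0) = 1
Tile 5: (1,1)->(1,1) = 0
Tile 8: (1,2)->(2,1) = 2
Tile 6: (2,1)->(1,2) = 2
Tile 2: (2,2)->(0,1) = 3
Sum: 2 + 2 + 2 + 1 + 0 + 2 + 2 + 3 = 14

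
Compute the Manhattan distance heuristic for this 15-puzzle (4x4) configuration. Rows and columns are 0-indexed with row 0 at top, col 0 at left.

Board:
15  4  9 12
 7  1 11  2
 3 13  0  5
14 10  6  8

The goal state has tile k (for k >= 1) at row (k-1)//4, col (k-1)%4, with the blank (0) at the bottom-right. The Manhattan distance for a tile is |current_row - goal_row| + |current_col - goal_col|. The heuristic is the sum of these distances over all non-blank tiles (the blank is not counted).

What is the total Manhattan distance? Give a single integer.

Tile 15: (0,0)->(3,2) = 5
Tile 4: (0,1)->(0,3) = 2
Tile 9: (0,2)->(2,0) = 4
Tile 12: (0,3)->(2,3) = 2
Tile 7: (1,0)->(1,2) = 2
Tile 1: (1,1)->(0,0) = 2
Tile 11: (1,2)->(2,2) = 1
Tile 2: (1,3)->(0,1) = 3
Tile 3: (2,0)->(0,2) = 4
Tile 13: (2,1)->(3,0) = 2
Tile 5: (2,3)->(1,0) = 4
Tile 14: (3,0)->(3,1) = 1
Tile 10: (3,1)->(2,1) = 1
Tile 6: (3,2)->(1,1) = 3
Tile 8: (3,3)->(1,3) = 2
Sum: 5 + 2 + 4 + 2 + 2 + 2 + 1 + 3 + 4 + 2 + 4 + 1 + 1 + 3 + 2 = 38

Answer: 38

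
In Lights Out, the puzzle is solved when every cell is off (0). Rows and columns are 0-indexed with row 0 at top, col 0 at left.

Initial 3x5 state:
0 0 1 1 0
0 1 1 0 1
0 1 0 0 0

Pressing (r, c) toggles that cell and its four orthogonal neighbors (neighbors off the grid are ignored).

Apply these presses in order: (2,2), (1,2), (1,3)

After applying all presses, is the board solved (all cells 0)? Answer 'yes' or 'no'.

After press 1 at (2,2):
0 0 1 1 0
0 1 0 0 1
0 0 1 1 0

After press 2 at (1,2):
0 0 0 1 0
0 0 1 1 1
0 0 0 1 0

After press 3 at (1,3):
0 0 0 0 0
0 0 0 0 0
0 0 0 0 0

Lights still on: 0

Answer: yes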